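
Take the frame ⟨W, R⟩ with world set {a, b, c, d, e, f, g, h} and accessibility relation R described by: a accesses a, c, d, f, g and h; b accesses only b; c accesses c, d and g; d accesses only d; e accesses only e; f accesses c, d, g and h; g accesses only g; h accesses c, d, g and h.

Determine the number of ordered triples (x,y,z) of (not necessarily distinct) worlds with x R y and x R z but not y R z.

Enumerating: (a,c,a), (a,c,f), (a,c,h), (a,d,a), (a,d,c), (a,d,f), (a,d,g), (a,d,h), (a,f,a), (a,f,f), (a,g,a), (a,g,c), … and 23 more.
Total: 35.

35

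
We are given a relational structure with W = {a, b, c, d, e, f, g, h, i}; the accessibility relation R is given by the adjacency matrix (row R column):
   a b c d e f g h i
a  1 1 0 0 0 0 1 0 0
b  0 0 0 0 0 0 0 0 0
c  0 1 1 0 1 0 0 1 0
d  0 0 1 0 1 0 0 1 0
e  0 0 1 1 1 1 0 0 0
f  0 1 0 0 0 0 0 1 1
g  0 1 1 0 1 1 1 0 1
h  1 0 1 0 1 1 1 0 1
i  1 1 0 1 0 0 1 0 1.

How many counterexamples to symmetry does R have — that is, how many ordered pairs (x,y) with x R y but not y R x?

19

Enumerating: (a,b), (a,g), (c,b), (d,c), (d,h), (e,f), (f,b), (f,i), (g,b), (g,c), (g,e), (g,f), … and 7 more.
Total: 19.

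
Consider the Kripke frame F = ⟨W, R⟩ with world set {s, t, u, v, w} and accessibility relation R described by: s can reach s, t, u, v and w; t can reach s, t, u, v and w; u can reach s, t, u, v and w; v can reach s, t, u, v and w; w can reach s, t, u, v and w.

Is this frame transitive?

Transitive: yes — every two-step R-path is closed by a direct edge.

Yes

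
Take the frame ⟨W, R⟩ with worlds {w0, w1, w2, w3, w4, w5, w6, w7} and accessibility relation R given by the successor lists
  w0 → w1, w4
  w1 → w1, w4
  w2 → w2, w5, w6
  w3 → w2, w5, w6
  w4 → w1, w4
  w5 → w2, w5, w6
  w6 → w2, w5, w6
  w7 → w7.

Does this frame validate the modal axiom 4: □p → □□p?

By correspondence theory, 4 is valid on a frame iff R is transitive.
Transitive: yes — every two-step R-path is closed by a direct edge.

Yes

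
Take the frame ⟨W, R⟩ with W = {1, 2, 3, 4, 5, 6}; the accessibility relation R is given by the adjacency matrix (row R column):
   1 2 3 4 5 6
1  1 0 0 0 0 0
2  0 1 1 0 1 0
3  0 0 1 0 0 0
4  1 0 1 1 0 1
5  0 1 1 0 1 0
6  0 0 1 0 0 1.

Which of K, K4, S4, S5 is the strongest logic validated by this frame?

S4

Transitive (axiom 4): yes — every two-step R-path is closed by a direct edge.
Reflexive (axiom T): yes — every world is R-related to itself.
Euclidean (axiom 5): no — 2 R 3 and 2 R 5, but not 3 R 5.
So F validates K, K4, S4; S5 would additionally require R to be Euclidean. The strongest is S4.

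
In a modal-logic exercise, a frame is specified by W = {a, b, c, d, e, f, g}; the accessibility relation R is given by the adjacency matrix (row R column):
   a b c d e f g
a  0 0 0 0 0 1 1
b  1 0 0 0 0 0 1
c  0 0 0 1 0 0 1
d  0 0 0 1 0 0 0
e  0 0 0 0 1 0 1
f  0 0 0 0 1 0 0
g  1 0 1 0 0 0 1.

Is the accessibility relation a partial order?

Reflexive: no — a is not related to itself.
Transitive: no — a R f and f R e, but not a R e.
Antisymmetric: no — a R g and g R a with a ≠ g.
So R is not a partial order.

No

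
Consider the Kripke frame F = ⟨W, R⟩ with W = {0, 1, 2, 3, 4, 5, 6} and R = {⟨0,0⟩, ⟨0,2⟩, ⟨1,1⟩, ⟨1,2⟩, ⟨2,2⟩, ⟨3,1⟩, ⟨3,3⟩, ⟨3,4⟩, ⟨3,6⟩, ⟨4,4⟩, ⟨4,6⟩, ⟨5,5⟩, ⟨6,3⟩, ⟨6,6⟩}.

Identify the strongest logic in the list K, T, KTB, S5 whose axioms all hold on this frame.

T

Reflexive (axiom T): yes — every world is R-related to itself.
Symmetric (axiom B): no — 0 R 2 but not 2 R 0.
Euclidean (axiom 5): no — 3 R 1 and 3 R 4, but not 1 R 4.
So F validates K, T; KTB would additionally require R to be symmetric. The strongest is T.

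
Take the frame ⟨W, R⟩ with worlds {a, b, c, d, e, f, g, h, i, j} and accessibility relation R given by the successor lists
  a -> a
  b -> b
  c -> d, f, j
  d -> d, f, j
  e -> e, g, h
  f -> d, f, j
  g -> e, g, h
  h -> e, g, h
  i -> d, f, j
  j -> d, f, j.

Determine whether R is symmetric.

Symmetric: no — c R d but not d R c.

No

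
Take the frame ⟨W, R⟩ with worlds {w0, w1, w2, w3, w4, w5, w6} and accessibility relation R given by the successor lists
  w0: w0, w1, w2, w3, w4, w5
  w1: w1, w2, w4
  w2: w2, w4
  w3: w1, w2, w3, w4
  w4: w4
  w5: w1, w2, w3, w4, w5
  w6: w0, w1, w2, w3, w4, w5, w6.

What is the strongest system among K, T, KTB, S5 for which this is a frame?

Reflexive (axiom T): yes — every world is R-related to itself.
Symmetric (axiom B): no — w0 R w1 but not w1 R w0.
Euclidean (axiom 5): no — w0 R w1 and w0 R w3, but not w1 R w3.
So F validates K, T; KTB would additionally require R to be symmetric. The strongest is T.

T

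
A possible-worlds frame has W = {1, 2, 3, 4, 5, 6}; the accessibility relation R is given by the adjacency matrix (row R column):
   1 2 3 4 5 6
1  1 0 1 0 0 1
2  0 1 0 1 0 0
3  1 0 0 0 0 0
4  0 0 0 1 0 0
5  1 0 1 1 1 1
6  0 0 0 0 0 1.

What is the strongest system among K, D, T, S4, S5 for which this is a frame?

D

Serial (axiom D): yes — every world has a successor (e.g. 1 R 1).
Reflexive (axiom T): no — 3 is not related to itself.
Transitive (axiom 4): no — 3 R 1 and 1 R 6, but not 3 R 6.
Euclidean (axiom 5): no — 1 R 3 and 1 R 6, but not 3 R 6.
So F validates K, D; T would additionally require R to be reflexive. The strongest is D.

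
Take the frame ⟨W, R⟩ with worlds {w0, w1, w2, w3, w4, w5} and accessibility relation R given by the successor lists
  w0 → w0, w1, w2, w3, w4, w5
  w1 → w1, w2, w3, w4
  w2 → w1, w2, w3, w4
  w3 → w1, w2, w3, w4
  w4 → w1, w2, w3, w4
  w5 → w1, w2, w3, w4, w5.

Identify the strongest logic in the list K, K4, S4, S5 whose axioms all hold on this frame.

Transitive (axiom 4): yes — every two-step R-path is closed by a direct edge.
Reflexive (axiom T): yes — every world is R-related to itself.
Euclidean (axiom 5): no — w0 R w1 and w0 R w5, but not w1 R w5.
So F validates K, K4, S4; S5 would additionally require R to be Euclidean. The strongest is S4.

S4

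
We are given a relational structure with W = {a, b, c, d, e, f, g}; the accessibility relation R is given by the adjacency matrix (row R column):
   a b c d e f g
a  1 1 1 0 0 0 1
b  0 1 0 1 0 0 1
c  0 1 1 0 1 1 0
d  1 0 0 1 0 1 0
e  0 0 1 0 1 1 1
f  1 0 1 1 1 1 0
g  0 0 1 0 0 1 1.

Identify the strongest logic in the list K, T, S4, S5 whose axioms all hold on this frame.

Reflexive (axiom T): yes — every world is R-related to itself.
Transitive (axiom 4): no — a R b and b R d, but not a R d.
Euclidean (axiom 5): no — a R b and a R c, but not b R c.
So F validates K, T; S4 would additionally require R to be transitive. The strongest is T.

T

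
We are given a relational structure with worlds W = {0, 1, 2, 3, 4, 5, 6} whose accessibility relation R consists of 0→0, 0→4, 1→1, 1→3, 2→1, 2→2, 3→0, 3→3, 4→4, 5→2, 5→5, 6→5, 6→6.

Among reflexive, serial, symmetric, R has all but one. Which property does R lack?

Reflexive: yes — every world is R-related to itself.
Serial: yes — every world has a successor (e.g. 0 R 0).
Symmetric: no — 0 R 4 but not 4 R 0.
Only symmetric fails.

symmetric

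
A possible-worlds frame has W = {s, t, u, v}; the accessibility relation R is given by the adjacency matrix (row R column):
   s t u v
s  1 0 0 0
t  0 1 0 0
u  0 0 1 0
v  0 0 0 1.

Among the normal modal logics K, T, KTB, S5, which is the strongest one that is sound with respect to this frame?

S5

Reflexive (axiom T): yes — every world is R-related to itself.
Symmetric (axiom B): yes — every pair in R has its reverse in R.
Euclidean (axiom 5): yes — any two successors of a common world are R-related.
So F validates K, T, KTB, S5. The strongest is S5.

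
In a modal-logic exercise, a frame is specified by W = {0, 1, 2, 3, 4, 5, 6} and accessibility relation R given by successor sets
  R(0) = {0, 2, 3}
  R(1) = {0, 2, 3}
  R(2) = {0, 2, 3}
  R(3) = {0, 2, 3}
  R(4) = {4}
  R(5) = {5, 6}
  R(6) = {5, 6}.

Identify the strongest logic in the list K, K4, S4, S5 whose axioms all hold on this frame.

Transitive (axiom 4): yes — every two-step R-path is closed by a direct edge.
Reflexive (axiom T): no — 1 is not related to itself.
Euclidean (axiom 5): yes — any two successors of a common world are R-related.
So F validates K, K4; S4 would additionally require R to be reflexive. The strongest is K4.

K4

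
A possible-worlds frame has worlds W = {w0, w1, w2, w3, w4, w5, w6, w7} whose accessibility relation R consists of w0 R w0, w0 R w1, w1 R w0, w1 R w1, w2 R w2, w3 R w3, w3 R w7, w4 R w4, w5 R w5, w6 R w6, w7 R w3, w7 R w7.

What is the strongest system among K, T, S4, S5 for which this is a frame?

Reflexive (axiom T): yes — every world is R-related to itself.
Transitive (axiom 4): yes — every two-step R-path is closed by a direct edge.
Euclidean (axiom 5): yes — any two successors of a common world are R-related.
So F validates K, T, S4, S5. The strongest is S5.

S5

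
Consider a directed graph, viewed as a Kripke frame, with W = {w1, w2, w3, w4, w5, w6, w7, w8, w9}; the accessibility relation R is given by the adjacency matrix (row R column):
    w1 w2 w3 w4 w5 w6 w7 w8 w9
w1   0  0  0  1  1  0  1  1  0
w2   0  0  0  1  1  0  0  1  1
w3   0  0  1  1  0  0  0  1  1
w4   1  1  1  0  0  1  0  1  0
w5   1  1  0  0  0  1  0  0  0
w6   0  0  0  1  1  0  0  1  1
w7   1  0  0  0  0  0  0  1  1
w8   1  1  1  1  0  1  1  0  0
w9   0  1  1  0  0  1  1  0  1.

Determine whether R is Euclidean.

No

Euclidean: no — w1 R w4 and w1 R w5, but not w4 R w5.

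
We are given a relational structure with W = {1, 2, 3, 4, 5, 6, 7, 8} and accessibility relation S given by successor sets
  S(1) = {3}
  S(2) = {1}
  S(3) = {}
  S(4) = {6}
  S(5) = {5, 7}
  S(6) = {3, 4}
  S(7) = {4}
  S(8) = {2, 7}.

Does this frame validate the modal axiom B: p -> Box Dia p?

The schema B characterises exactly the symmetric frames.
Symmetric: no — 1 S 3 but not 3 S 1.

No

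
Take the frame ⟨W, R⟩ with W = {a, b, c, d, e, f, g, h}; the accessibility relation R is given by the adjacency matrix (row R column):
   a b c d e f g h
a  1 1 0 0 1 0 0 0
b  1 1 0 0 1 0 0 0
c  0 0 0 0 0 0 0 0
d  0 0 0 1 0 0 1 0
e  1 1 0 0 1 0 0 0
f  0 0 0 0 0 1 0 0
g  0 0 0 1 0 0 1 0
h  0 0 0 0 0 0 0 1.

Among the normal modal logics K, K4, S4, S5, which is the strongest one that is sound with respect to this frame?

Transitive (axiom 4): yes — every two-step R-path is closed by a direct edge.
Reflexive (axiom T): no — c is not related to itself.
Euclidean (axiom 5): yes — any two successors of a common world are R-related.
So F validates K, K4; S4 would additionally require R to be reflexive. The strongest is K4.

K4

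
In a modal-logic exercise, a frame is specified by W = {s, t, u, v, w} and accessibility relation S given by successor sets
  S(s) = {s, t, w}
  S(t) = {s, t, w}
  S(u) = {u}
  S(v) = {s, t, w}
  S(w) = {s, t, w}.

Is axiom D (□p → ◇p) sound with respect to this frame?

The schema D characterises exactly the serial frames.
Serial: yes — every world has a successor (e.g. s S s).

Yes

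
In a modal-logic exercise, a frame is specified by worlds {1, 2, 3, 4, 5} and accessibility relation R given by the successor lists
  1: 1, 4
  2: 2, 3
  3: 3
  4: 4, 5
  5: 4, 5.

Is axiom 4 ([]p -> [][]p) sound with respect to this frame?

The schema 4 characterises exactly the transitive frames.
Transitive: no — 1 R 4 and 4 R 5, but not 1 R 5.

No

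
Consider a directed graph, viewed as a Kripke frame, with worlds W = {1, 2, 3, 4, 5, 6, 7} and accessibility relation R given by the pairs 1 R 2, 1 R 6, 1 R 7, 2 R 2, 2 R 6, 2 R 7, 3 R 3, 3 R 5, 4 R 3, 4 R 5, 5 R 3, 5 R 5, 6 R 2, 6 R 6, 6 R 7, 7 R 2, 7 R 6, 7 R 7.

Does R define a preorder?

Reflexive: no — 1 is not related to itself.
Transitive: yes — every two-step R-path is closed by a direct edge.
So R is not a preorder.

No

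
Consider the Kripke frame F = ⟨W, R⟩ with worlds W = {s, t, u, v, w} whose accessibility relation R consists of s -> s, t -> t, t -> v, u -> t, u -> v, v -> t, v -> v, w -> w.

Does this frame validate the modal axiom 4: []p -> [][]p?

Yes

The schema 4 characterises exactly the transitive frames.
Transitive: yes — every two-step R-path is closed by a direct edge.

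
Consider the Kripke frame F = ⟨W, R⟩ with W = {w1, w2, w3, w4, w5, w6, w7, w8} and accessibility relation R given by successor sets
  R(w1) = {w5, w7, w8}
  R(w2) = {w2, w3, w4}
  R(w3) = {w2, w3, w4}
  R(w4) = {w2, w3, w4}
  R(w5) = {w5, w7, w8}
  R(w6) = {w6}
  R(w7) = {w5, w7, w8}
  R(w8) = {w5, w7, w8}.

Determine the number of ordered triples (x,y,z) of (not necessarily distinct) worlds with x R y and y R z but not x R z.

0

R is transitive; there are no such tuples.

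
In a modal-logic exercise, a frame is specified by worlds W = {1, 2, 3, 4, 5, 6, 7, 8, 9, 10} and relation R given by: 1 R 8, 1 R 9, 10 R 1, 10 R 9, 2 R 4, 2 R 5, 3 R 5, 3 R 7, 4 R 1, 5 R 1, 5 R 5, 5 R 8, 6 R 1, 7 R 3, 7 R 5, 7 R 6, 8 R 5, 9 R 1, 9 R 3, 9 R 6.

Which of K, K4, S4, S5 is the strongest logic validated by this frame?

Transitive (axiom 4): no — 1 R 8 and 8 R 5, but not 1 R 5.
Reflexive (axiom T): no — 1 is not related to itself.
Euclidean (axiom 5): no — 1 R 8 and 1 R 9, but not 8 R 9.
So F validates K; K4 would additionally require R to be transitive. The strongest is K.

K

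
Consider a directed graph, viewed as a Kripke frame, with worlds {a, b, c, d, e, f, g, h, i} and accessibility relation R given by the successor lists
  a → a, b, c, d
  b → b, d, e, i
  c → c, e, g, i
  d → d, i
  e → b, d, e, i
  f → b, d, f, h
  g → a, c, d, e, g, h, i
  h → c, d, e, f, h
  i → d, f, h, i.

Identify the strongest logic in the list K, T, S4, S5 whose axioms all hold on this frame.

T

Reflexive (axiom T): yes — every world is R-related to itself.
Transitive (axiom 4): no — a R b and b R e, but not a R e.
Euclidean (axiom 5): no — a R b and a R c, but not b R c.
So F validates K, T; S4 would additionally require R to be transitive. The strongest is T.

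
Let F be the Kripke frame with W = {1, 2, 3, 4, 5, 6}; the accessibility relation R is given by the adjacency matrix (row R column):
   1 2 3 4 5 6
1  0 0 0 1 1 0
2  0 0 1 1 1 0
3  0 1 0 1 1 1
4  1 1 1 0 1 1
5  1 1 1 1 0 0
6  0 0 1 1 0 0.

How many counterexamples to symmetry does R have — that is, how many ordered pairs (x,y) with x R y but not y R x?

R is symmetric; there are no such tuples.

0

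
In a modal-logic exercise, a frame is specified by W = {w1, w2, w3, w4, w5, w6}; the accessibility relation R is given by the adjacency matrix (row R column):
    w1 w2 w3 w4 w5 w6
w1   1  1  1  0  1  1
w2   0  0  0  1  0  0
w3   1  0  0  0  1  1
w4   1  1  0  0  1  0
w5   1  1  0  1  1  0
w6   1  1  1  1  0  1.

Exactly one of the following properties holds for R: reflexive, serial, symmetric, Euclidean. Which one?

serial

Reflexive: no — w2 is not related to itself.
Serial: yes — every world has a successor (e.g. w1 R w1).
Symmetric: no — w1 R w2 but not w2 R w1.
Euclidean: no — w1 R w2 and w1 R w3, but not w2 R w3.
Only serial holds.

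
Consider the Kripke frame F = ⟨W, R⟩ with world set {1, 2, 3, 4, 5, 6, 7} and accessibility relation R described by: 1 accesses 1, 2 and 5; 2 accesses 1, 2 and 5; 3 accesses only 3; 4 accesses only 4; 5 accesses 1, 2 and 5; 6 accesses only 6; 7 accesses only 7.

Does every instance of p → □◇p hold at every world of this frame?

Axiom B corresponds to the accessibility relation being symmetric.
Symmetric: yes — every pair in R has its reverse in R.

Yes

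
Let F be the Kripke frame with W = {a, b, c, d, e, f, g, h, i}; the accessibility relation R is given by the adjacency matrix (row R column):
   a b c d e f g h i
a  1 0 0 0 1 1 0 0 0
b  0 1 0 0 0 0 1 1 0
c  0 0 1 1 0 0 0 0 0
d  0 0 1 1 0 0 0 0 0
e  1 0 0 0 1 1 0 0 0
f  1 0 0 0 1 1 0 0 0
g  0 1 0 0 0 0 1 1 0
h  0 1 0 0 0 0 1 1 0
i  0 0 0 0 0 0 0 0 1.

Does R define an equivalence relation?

Yes

Reflexive: yes — every world is R-related to itself.
Symmetric: yes — every pair in R has its reverse in R.
Transitive: yes — every two-step R-path is closed by a direct edge.
So R is an equivalence relation.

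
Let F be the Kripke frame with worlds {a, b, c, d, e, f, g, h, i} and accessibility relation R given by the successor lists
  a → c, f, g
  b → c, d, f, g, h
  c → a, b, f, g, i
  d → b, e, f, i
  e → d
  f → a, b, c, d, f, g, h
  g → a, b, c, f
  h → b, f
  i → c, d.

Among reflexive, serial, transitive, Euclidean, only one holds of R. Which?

Reflexive: no — a is not related to itself.
Serial: yes — every world has a successor (e.g. a R c).
Transitive: no — a R c and c R b, but not a R b.
Euclidean: no — b R c and b R d, but not c R d.
Only serial holds.

serial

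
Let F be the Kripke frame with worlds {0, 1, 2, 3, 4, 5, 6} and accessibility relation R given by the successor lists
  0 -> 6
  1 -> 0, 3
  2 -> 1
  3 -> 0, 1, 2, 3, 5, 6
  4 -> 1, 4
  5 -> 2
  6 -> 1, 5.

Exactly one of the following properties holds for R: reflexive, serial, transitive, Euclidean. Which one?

Reflexive: no — 0 is not related to itself.
Serial: yes — every world has a successor (e.g. 0 R 6).
Transitive: no — 0 R 6 and 6 R 1, but not 0 R 1.
Euclidean: no — 1 R 0 and 1 R 3, but not 0 R 3.
Only serial holds.

serial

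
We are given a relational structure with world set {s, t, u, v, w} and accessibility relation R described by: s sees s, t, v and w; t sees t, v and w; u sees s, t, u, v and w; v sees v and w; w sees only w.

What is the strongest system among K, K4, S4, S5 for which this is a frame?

Transitive (axiom 4): yes — every two-step R-path is closed by a direct edge.
Reflexive (axiom T): yes — every world is R-related to itself.
Euclidean (axiom 5): no — s R v and s R t, but not v R t.
So F validates K, K4, S4; S5 would additionally require R to be Euclidean. The strongest is S4.

S4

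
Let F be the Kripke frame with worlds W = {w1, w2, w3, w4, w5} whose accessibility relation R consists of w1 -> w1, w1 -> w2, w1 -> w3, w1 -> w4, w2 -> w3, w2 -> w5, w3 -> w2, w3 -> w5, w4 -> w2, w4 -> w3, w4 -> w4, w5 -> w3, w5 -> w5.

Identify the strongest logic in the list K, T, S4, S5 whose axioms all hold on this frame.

K

Reflexive (axiom T): no — w2 is not related to itself.
Transitive (axiom 4): no — w1 R w2 and w2 R w5, but not w1 R w5.
Euclidean (axiom 5): no — w1 R w2 and w1 R w4, but not w2 R w4.
So F validates K; T would additionally require R to be reflexive. The strongest is K.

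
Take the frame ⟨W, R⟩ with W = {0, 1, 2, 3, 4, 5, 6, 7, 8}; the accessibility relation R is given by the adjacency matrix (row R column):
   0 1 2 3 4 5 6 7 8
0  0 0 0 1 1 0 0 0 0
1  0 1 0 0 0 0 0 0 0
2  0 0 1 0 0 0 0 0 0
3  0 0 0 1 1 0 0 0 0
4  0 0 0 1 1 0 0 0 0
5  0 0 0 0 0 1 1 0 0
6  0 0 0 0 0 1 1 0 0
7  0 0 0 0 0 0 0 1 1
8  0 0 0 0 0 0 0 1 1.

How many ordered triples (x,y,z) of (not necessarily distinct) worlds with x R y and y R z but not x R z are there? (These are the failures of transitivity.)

0

R is transitive; there are no such tuples.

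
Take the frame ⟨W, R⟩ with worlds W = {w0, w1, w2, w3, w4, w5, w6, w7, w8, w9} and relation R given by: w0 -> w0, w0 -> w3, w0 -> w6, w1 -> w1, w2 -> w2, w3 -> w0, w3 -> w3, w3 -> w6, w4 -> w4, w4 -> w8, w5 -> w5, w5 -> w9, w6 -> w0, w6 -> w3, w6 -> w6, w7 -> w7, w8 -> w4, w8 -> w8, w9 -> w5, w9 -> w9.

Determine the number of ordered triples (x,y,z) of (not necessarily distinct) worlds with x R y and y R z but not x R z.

0

R is transitive; there are no such tuples.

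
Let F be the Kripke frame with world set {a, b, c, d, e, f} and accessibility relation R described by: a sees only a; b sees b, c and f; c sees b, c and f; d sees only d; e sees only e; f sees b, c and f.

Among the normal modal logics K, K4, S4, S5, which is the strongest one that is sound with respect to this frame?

S5

Transitive (axiom 4): yes — every two-step R-path is closed by a direct edge.
Reflexive (axiom T): yes — every world is R-related to itself.
Euclidean (axiom 5): yes — any two successors of a common world are R-related.
So F validates K, K4, S4, S5. The strongest is S5.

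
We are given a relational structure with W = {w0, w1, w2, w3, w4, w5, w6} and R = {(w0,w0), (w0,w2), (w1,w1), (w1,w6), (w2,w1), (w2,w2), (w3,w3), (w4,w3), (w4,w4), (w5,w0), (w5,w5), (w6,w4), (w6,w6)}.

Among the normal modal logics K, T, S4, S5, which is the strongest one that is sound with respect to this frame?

Reflexive (axiom T): yes — every world is R-related to itself.
Transitive (axiom 4): no — w0 R w2 and w2 R w1, but not w0 R w1.
Euclidean (axiom 5): no — w0 R w2 and w0 R w0, but not w2 R w0.
So F validates K, T; S4 would additionally require R to be transitive. The strongest is T.

T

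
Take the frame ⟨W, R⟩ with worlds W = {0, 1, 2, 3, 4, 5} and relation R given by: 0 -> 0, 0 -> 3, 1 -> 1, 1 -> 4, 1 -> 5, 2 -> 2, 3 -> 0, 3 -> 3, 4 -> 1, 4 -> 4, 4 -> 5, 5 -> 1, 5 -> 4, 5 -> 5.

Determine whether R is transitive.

Transitive: yes — every two-step R-path is closed by a direct edge.

Yes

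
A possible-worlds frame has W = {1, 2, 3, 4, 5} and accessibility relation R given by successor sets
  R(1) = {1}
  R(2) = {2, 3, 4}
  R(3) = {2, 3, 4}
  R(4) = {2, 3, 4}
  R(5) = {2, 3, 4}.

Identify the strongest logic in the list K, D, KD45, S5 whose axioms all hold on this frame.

KD45

Serial (axiom D): yes — every world has a successor (e.g. 1 R 1).
Euclidean (axiom 5): yes — any two successors of a common world are R-related.
Transitive (axiom 4): yes — every two-step R-path is closed by a direct edge.
Reflexive (axiom T): no — 5 is not related to itself.
So F validates K, D, KD45; S5 would additionally require R to be reflexive. The strongest is KD45.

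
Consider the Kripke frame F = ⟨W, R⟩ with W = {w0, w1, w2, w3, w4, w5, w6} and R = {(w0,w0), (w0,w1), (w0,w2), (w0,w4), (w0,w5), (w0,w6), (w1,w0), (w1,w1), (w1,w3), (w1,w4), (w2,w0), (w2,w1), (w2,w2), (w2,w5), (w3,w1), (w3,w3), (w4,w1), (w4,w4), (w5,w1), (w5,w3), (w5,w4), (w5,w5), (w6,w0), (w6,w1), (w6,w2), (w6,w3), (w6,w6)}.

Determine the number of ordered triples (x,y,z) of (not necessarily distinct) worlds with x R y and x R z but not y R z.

36

Enumerating: (w0,w1,w2), (w0,w1,w5), (w0,w1,w6), (w0,w2,w4), (w0,w2,w6), (w0,w4,w0), (w0,w4,w2), (w0,w4,w5), (w0,w4,w6), (w0,w5,w0), (w0,w5,w2), (w0,w5,w6), … and 24 more.
Total: 36.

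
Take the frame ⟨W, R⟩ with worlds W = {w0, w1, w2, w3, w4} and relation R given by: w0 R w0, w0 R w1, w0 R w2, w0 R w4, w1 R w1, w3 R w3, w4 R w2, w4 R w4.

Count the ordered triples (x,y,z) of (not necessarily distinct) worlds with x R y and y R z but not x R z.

R is transitive; there are no such tuples.

0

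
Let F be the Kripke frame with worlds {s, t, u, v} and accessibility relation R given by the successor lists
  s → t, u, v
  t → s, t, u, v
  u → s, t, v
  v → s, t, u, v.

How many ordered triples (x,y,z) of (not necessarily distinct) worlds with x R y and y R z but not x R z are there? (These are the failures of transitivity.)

Enumerating: (s,t,s), (s,u,s), (s,v,s), (u,s,u), (u,t,u), (u,v,u).

6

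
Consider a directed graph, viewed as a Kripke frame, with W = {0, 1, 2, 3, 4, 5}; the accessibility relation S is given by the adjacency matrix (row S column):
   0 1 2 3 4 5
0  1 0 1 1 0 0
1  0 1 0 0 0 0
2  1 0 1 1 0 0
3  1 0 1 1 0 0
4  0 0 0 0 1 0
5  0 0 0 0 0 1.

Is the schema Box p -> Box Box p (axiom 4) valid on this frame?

Axiom 4 corresponds to the accessibility relation being transitive.
Transitive: yes — every two-step S-path is closed by a direct edge.

Yes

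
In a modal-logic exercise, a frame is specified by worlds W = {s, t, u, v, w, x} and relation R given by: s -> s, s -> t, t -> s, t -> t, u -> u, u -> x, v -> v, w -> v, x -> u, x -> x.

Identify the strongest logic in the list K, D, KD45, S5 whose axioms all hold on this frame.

Serial (axiom D): yes — every world has a successor (e.g. s R s).
Euclidean (axiom 5): yes — any two successors of a common world are R-related.
Transitive (axiom 4): yes — every two-step R-path is closed by a direct edge.
Reflexive (axiom T): no — w is not related to itself.
So F validates K, D, KD45; S5 would additionally require R to be reflexive. The strongest is KD45.

KD45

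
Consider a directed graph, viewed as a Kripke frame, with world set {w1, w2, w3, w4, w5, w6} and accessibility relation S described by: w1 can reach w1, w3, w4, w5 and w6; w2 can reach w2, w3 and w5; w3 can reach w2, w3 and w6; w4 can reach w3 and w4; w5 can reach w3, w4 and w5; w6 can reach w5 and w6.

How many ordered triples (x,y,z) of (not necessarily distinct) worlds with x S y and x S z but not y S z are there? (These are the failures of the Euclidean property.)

Enumerating: (w1,w3,w1), (w1,w3,w4), (w1,w3,w5), (w1,w4,w1), (w1,w4,w5), (w1,w4,w6), (w1,w5,w1), (w1,w5,w6), (w1,w6,w1), (w1,w6,w3), (w1,w6,w4), (w2,w3,w5), … and 9 more.
Total: 21.

21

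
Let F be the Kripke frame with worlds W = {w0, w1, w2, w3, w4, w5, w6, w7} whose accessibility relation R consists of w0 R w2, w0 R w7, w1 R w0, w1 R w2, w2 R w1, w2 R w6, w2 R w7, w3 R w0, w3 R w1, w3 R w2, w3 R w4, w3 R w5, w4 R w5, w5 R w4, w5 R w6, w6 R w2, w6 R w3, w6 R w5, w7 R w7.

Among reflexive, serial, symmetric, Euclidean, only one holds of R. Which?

serial

Reflexive: no — w0 is not related to itself.
Serial: yes — every world has a successor (e.g. w0 R w2).
Symmetric: no — w0 R w2 but not w2 R w0.
Euclidean: no — w0 R w7 and w0 R w2, but not w7 R w2.
Only serial holds.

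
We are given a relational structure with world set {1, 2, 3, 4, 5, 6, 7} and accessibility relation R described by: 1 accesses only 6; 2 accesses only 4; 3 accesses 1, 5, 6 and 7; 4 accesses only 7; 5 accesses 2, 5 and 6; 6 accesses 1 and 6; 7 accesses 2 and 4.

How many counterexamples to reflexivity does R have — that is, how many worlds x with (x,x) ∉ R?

Enumerating: 1, 2, 3, 4, 7.

5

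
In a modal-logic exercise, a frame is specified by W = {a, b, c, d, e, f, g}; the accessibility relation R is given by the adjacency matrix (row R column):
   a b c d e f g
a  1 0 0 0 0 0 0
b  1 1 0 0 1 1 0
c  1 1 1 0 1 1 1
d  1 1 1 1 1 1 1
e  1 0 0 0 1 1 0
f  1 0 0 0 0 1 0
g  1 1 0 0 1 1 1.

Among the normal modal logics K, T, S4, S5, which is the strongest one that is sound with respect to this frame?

S4

Reflexive (axiom T): yes — every world is R-related to itself.
Transitive (axiom 4): yes — every two-step R-path is closed by a direct edge.
Euclidean (axiom 5): no — b R a and b R e, but not a R e.
So F validates K, T, S4; S5 would additionally require R to be Euclidean. The strongest is S4.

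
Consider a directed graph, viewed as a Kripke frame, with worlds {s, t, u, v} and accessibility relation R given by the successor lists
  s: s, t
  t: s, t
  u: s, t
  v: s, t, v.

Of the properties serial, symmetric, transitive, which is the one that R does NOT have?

Serial: yes — every world has a successor (e.g. s R s).
Symmetric: no — u R s but not s R u.
Transitive: yes — every two-step R-path is closed by a direct edge.
Only symmetric fails.

symmetric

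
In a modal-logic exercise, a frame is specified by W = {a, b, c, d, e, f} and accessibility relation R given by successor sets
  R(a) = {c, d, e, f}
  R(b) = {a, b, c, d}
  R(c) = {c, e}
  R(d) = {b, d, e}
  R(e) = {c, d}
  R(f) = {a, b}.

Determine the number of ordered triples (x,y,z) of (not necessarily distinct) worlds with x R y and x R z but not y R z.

Enumerating: (a,c,d), (a,c,f), (a,d,c), (a,d,f), (a,e,e), (a,e,f), (a,f,c), (a,f,d), (a,f,e), (a,f,f), (b,a,a), (b,a,b), … and 13 more.
Total: 25.

25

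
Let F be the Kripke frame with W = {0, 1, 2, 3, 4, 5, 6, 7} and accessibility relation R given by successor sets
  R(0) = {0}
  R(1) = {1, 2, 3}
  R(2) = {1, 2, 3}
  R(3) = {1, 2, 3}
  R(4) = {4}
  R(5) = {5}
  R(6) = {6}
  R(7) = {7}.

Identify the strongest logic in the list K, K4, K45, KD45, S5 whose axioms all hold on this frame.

Transitive (axiom 4): yes — every two-step R-path is closed by a direct edge.
Euclidean (axiom 5): yes — any two successors of a common world are R-related.
Serial (axiom D): yes — every world has a successor (e.g. 0 R 0).
Reflexive (axiom T): yes — every world is R-related to itself.
So F validates K, K4, K45, KD45, S5. The strongest is S5.

S5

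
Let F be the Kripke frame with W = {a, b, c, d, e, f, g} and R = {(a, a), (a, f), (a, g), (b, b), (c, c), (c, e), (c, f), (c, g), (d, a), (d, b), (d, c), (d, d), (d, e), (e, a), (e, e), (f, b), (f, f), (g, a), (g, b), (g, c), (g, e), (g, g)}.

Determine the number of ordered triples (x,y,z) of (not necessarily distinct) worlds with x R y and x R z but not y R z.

38

Enumerating: (a,f,a), (a,f,g), (a,g,f), (c,e,c), (c,e,f), (c,e,g), (c,f,c), (c,f,e), (c,f,g), (c,g,f), (d,a,b), (d,a,c), … and 26 more.
Total: 38.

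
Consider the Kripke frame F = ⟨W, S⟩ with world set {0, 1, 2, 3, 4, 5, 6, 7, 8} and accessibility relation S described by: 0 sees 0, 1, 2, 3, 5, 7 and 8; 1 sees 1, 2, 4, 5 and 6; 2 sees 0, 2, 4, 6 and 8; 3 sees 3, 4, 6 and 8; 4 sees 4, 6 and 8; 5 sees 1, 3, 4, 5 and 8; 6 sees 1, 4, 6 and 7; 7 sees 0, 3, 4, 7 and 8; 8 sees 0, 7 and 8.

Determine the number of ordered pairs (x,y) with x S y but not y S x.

Enumerating: (0,1), (0,3), (0,5), (1,2), (1,4), (2,4), (2,6), (2,8), (3,4), (3,6), (3,8), (4,8), (5,3), (5,4), (5,8), (6,7), (7,3), (7,4).

18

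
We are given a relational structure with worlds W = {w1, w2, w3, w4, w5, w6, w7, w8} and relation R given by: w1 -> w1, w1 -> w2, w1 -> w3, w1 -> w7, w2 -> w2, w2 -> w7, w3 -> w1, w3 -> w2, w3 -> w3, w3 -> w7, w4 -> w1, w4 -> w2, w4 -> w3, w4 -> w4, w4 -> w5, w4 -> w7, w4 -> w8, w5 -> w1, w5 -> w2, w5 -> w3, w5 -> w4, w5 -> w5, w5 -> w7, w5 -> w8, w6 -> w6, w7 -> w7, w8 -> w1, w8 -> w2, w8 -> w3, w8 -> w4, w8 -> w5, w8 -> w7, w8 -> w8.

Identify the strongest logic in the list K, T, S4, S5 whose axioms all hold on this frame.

S4

Reflexive (axiom T): yes — every world is R-related to itself.
Transitive (axiom 4): yes — every two-step R-path is closed by a direct edge.
Euclidean (axiom 5): no — w1 R w2 and w1 R w3, but not w2 R w3.
So F validates K, T, S4; S5 would additionally require R to be Euclidean. The strongest is S4.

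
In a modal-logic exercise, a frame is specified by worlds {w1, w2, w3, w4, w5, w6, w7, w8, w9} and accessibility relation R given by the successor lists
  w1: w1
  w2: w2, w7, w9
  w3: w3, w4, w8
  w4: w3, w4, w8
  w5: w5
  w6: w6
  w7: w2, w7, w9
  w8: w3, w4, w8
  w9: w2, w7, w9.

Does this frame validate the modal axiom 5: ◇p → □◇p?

Axiom 5 corresponds to the accessibility relation being Euclidean.
Euclidean: yes — any two successors of a common world are R-related.

Yes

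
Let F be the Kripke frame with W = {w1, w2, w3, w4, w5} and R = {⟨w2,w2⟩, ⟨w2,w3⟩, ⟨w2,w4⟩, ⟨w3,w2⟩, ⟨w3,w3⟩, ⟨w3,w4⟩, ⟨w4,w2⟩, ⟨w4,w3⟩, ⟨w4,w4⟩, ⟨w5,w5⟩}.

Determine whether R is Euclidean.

Yes

Euclidean: yes — any two successors of a common world are R-related.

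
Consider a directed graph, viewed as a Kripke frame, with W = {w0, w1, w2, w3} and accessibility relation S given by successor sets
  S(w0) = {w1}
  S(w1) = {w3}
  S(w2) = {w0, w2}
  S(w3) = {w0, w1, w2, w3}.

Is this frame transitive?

No

Transitive: no — w0 S w1 and w1 S w3, but not w0 S w3.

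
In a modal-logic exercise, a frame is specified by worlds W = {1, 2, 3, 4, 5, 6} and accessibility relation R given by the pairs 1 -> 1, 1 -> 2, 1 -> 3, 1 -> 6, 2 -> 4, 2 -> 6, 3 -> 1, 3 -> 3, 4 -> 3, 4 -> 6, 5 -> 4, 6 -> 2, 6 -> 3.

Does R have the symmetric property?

Symmetric: no — 1 R 2 but not 2 R 1.

No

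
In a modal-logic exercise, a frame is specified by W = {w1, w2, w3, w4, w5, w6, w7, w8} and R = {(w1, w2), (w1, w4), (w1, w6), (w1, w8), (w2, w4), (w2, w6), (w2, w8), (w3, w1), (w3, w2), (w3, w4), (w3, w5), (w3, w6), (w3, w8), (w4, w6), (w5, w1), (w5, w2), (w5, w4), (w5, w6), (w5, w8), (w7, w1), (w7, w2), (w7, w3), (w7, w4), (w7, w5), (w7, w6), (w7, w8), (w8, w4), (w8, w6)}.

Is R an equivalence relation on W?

Reflexive: no — w1 is not related to itself.
Symmetric: no — w1 R w2 but not w2 R w1.
Transitive: yes — every two-step R-path is closed by a direct edge.
So R is not an equivalence relation.

No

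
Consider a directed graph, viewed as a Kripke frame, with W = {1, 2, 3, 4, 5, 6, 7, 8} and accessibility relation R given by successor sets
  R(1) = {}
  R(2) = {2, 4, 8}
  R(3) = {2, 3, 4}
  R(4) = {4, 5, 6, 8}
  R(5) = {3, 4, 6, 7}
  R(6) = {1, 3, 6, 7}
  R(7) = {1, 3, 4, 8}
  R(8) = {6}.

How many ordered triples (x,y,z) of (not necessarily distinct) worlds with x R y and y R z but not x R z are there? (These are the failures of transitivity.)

29

Enumerating: (2,4,5), (2,4,6), (2,8,6), (3,2,8), (3,4,5), (3,4,6), (3,4,8), (4,5,3), (4,5,7), (4,6,1), (4,6,3), (4,6,7), … and 17 more.
Total: 29.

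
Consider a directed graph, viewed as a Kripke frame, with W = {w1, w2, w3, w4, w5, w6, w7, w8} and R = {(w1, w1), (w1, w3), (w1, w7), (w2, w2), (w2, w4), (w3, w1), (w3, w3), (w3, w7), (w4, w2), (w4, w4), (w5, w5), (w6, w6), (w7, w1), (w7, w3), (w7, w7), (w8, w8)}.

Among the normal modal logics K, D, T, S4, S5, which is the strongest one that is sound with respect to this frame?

S5

Serial (axiom D): yes — every world has a successor (e.g. w1 R w1).
Reflexive (axiom T): yes — every world is R-related to itself.
Transitive (axiom 4): yes — every two-step R-path is closed by a direct edge.
Euclidean (axiom 5): yes — any two successors of a common world are R-related.
So F validates K, D, T, S4, S5. The strongest is S5.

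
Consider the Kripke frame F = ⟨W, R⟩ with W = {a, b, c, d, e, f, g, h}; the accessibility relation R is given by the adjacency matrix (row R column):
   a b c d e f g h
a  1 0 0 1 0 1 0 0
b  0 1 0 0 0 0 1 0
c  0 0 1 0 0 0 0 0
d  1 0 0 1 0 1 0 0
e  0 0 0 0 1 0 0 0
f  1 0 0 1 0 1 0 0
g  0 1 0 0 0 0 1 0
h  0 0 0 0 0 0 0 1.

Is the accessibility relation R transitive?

Yes

Transitive: yes — every two-step R-path is closed by a direct edge.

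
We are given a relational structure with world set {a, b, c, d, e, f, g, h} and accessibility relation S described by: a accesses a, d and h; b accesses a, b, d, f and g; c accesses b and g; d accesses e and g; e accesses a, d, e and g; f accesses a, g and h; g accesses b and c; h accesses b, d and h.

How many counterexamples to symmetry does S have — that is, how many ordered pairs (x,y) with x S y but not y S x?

Enumerating: (a,d), (a,h), (b,a), (b,d), (b,f), (c,b), (d,g), (e,a), (e,g), (f,a), (f,g), (f,h), (h,b), (h,d).

14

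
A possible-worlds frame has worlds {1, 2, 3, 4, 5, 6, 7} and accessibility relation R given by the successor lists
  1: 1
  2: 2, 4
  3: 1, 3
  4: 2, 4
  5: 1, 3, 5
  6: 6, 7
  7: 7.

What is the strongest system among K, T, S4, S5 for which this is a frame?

Reflexive (axiom T): yes — every world is R-related to itself.
Transitive (axiom 4): yes — every two-step R-path is closed by a direct edge.
Euclidean (axiom 5): no — 5 R 1 and 5 R 3, but not 1 R 3.
So F validates K, T, S4; S5 would additionally require R to be Euclidean. The strongest is S4.

S4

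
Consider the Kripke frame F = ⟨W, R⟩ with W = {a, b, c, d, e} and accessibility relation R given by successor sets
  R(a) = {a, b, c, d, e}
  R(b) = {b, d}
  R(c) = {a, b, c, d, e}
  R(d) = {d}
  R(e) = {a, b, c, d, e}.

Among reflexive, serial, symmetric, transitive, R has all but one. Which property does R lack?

symmetric

Reflexive: yes — every world is R-related to itself.
Serial: yes — every world has a successor (e.g. a R a).
Symmetric: no — a R b but not b R a.
Transitive: yes — every two-step R-path is closed by a direct edge.
Only symmetric fails.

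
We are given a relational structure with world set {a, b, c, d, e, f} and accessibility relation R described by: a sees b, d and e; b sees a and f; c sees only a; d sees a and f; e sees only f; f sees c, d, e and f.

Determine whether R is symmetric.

Symmetric: no — a R e but not e R a.

No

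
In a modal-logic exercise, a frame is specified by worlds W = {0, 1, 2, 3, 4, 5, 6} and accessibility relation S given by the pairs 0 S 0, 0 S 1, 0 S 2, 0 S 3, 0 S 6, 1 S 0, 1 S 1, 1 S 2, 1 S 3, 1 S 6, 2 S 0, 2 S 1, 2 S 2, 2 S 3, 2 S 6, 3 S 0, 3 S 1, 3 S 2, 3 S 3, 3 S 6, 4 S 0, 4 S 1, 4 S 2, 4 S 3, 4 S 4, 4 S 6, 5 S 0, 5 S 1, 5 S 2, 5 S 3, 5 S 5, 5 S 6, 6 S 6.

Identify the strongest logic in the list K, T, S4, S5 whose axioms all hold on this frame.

S4

Reflexive (axiom T): yes — every world is S-related to itself.
Transitive (axiom 4): yes — every two-step S-path is closed by a direct edge.
Euclidean (axiom 5): no — 0 S 6 and 0 S 1, but not 6 S 1.
So F validates K, T, S4; S5 would additionally require S to be Euclidean. The strongest is S4.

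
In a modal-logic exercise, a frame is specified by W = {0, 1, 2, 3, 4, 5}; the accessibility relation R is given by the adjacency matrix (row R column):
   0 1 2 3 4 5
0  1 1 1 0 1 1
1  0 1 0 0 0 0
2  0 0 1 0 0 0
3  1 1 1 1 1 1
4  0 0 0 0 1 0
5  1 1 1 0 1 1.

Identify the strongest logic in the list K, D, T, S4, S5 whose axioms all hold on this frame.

S4

Serial (axiom D): yes — every world has a successor (e.g. 0 R 0).
Reflexive (axiom T): yes — every world is R-related to itself.
Transitive (axiom 4): yes — every two-step R-path is closed by a direct edge.
Euclidean (axiom 5): no — 0 R 1 and 0 R 2, but not 1 R 2.
So F validates K, D, T, S4; S5 would additionally require R to be Euclidean. The strongest is S4.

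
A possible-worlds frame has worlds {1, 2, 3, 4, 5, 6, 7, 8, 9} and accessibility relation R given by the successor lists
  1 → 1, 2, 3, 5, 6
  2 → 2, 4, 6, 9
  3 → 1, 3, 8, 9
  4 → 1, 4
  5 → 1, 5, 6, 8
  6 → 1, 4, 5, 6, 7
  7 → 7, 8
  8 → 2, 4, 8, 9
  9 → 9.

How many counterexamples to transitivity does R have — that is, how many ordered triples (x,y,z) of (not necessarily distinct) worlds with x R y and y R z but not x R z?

Enumerating: (1,2,4), (1,2,9), (1,3,8), (1,3,9), (1,5,8), (1,6,4), (1,6,7), (2,4,1), (2,6,1), (2,6,5), (2,6,7), (3,1,2), … and 24 more.
Total: 36.

36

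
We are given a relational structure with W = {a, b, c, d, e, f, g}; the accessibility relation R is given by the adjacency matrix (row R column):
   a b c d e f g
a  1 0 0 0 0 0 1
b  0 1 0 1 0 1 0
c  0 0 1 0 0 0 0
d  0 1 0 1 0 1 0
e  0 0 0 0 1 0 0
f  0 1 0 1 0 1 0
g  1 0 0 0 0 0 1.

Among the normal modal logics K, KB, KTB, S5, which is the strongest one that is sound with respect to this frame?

Symmetric (axiom B): yes — every pair in R has its reverse in R.
Reflexive (axiom T): yes — every world is R-related to itself.
Euclidean (axiom 5): yes — any two successors of a common world are R-related.
So F validates K, KB, KTB, S5. The strongest is S5.

S5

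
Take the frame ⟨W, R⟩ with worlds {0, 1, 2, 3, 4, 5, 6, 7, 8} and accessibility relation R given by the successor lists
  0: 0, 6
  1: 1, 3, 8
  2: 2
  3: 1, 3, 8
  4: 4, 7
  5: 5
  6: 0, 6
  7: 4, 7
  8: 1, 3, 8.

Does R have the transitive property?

Yes

Transitive: yes — every two-step R-path is closed by a direct edge.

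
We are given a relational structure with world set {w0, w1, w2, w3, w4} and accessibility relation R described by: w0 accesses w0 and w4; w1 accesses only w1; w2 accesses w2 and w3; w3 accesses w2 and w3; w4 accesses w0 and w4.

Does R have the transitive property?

Transitive: yes — every two-step R-path is closed by a direct edge.

Yes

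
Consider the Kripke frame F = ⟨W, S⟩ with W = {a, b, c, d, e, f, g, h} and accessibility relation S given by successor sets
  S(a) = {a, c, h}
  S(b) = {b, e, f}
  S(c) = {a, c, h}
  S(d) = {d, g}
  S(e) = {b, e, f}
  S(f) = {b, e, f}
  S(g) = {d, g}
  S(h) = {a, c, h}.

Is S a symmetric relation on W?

Yes

Symmetric: yes — every pair in S has its reverse in S.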